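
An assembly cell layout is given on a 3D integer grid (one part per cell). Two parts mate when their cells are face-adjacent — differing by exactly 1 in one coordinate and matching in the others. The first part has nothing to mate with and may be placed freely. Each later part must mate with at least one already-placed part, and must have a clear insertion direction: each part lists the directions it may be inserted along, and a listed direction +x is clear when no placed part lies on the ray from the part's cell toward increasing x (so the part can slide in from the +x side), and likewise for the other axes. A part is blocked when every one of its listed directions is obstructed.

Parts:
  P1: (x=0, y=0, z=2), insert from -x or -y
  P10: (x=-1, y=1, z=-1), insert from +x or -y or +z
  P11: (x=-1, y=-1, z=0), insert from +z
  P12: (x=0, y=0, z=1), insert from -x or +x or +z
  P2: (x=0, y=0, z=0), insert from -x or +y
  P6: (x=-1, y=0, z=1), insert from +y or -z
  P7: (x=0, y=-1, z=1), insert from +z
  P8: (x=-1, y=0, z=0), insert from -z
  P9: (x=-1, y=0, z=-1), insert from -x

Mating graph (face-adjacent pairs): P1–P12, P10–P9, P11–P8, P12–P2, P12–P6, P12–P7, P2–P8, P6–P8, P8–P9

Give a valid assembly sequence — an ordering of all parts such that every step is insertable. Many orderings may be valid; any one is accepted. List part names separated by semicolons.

1. P11@(-1, -1, 0) [+z clear] — {P11}
2. P8@(-1, 0, 0) [-z clear] — {P11, P8}
3. P6@(-1, 0, 1) [+y clear] — {P11, P6, P8}
4. P2@(0, 0, 0) [+y clear] — {P11, P2, P6, P8}
5. P12@(0, 0, 1) [+x clear] — {P11, P12, P2, P6, P8}
6. P7@(0, -1, 1) [+z clear] — {P11, P12, P2, P6, P7, P8}
7. P1@(0, 0, 2) [-x clear] — {P1, P11, P12, P2, P6, P7, P8}
8. P9@(-1, 0, -1) [-x clear] — {P1, P11, P12, P2, P6, P7, P8, P9}
9. P10@(-1, 1, -1) [+x clear] — {P1, P10, P11, P12, P2, P6, P7, P8, P9}

P11; P8; P6; P2; P12; P7; P1; P9; P10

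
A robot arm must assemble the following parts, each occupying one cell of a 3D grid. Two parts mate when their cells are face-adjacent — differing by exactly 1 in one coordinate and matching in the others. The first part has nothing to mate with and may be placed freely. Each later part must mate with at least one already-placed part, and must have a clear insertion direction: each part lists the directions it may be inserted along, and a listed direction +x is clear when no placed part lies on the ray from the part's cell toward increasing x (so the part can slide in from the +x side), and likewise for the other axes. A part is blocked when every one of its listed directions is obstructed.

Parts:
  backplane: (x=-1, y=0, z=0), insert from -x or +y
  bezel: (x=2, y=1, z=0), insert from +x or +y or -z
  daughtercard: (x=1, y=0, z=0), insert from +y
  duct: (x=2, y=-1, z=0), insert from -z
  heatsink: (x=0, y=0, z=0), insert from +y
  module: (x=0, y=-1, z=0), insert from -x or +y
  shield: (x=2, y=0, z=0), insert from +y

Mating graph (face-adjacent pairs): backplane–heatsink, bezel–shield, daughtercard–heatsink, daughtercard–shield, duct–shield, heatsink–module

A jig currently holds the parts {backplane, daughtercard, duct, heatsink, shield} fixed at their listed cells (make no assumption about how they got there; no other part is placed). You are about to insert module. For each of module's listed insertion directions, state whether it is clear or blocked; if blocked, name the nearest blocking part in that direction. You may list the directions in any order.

-x: ray from module(0, -1, 0) has no placed part ⇒ clear
+y: nearest on ray is heatsink@(0, 0, 0) ⇒ blocked

+y: blocked by heatsink; -x: clear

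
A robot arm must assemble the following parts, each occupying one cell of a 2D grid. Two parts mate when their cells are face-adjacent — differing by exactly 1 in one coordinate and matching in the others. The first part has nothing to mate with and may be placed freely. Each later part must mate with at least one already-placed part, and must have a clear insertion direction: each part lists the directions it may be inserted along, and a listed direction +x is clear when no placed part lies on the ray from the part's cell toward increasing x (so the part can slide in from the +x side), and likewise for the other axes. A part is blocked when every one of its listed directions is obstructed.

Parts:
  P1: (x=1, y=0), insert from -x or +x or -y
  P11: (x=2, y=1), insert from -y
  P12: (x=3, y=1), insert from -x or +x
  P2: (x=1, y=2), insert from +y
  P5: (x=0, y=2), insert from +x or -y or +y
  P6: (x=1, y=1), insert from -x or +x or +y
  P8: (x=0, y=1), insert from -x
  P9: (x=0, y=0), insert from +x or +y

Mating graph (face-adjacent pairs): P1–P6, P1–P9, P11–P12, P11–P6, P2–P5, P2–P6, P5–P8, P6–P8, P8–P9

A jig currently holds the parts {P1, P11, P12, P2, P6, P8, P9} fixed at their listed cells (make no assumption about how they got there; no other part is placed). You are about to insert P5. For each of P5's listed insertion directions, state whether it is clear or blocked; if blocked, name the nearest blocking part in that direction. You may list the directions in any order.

+x: nearest on ray is P2@(1, 2) ⇒ blocked
-y: nearest on ray is P8@(0, 1) ⇒ blocked
+y: ray from P5(0, 2) has no placed part ⇒ clear

+x: blocked by P2; +y: clear; -y: blocked by P8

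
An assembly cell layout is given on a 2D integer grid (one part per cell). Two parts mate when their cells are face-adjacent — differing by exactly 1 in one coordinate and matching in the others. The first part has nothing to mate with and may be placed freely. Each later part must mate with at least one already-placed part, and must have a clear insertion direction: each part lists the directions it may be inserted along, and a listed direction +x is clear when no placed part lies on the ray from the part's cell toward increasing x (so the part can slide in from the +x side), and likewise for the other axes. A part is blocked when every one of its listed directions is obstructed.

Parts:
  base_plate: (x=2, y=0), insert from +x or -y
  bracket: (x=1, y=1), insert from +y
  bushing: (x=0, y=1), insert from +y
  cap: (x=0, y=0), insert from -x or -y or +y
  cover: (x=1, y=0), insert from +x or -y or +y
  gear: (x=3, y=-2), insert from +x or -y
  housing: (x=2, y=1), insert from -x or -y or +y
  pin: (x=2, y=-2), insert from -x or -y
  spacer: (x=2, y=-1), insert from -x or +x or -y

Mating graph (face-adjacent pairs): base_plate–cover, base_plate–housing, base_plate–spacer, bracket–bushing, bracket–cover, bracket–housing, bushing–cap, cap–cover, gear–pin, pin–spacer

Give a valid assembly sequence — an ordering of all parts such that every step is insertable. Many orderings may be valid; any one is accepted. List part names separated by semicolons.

1. bushing@(0, 1) [+y clear] — {bushing}
2. cap@(0, 0) [-x clear] — {bushing, cap}
3. bracket@(1, 1) [+y clear] — {bracket, bushing, cap}
4. cover@(1, 0) [+x clear] — {bracket, bushing, cap, cover}
5. base_plate@(2, 0) [+x clear] — {base_plate, bracket, bushing, cap, cover}
6. spacer@(2, -1) [-x clear] — {base_plate, bracket, bushing, cap, cover, spacer}
7. pin@(2, -2) [-x clear] — {base_plate, bracket, bushing, cap, cover, pin, spacer}
8. gear@(3, -2) [+x clear] — {base_plate, bracket, bushing, cap, cover, gear, pin, spacer}
9. housing@(2, 1) [+y clear] — {base_plate, bracket, bushing, cap, cover, gear, housing, pin, spacer}

bushing; cap; bracket; cover; base_plate; spacer; pin; gear; housing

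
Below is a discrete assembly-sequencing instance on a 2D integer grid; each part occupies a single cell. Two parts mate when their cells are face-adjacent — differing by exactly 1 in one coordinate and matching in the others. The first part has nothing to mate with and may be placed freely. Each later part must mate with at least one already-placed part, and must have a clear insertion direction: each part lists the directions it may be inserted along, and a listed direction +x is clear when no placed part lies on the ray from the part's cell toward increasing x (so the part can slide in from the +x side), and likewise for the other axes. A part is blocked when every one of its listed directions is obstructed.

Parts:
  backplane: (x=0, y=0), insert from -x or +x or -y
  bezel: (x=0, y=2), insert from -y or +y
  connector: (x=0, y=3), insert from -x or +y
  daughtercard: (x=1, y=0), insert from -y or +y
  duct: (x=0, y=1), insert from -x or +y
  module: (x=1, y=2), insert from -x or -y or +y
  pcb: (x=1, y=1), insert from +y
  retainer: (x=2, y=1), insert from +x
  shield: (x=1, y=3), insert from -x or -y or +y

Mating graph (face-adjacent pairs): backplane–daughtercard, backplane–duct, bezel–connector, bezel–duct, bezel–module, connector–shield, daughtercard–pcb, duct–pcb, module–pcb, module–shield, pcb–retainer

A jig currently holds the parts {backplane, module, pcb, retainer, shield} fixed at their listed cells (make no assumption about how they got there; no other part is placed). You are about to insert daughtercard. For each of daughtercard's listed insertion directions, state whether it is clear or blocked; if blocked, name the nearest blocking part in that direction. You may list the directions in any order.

-y: ray from daughtercard(1, 0) has no placed part ⇒ clear
+y: nearest on ray is pcb@(1, 1) ⇒ blocked

+y: blocked by pcb; -y: clear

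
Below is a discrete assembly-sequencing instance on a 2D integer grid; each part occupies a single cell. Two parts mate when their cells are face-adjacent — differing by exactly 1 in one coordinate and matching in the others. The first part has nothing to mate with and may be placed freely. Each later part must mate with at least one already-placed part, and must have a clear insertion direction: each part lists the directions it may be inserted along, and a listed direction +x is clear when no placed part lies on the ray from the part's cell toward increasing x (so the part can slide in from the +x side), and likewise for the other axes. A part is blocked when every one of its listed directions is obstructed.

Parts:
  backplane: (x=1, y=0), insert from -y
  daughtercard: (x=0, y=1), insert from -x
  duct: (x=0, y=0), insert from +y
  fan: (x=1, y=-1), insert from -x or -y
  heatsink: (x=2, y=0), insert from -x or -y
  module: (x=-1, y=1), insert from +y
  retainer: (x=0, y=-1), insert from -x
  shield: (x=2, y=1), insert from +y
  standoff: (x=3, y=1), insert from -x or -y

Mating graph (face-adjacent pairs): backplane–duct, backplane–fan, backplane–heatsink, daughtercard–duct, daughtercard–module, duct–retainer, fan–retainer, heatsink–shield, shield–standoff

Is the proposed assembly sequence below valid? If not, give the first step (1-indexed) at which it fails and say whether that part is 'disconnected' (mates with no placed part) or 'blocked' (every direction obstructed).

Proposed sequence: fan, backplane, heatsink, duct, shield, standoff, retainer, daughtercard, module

1. fan@(1, -1) [-x clear] — {fan}
2. backplane@(1, 0) — -y all obstructed ⇒ blocked

Invalid at step 2 (blocked)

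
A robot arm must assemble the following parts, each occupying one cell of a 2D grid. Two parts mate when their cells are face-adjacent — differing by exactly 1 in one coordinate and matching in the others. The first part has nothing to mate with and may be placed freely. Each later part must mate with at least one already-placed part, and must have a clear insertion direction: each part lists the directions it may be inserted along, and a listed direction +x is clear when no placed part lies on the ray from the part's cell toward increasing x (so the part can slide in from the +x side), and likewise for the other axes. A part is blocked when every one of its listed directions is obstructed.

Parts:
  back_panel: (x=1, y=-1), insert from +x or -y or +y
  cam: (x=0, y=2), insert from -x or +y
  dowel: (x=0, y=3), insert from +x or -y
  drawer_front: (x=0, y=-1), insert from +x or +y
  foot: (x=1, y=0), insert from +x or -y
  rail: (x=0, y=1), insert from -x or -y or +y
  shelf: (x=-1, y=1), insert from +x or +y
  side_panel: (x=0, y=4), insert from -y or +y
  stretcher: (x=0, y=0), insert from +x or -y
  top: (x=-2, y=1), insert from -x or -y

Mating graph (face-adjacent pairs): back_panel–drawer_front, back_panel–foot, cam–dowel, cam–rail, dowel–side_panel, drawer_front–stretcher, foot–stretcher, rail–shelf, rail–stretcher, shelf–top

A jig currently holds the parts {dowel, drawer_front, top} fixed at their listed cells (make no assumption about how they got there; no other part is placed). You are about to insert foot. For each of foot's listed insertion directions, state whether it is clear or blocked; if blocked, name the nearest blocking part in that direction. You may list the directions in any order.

+x: clear; -y: clear

+x: ray from foot(1, 0) has no placed part ⇒ clear
-y: ray from foot(1, 0) has no placed part ⇒ clear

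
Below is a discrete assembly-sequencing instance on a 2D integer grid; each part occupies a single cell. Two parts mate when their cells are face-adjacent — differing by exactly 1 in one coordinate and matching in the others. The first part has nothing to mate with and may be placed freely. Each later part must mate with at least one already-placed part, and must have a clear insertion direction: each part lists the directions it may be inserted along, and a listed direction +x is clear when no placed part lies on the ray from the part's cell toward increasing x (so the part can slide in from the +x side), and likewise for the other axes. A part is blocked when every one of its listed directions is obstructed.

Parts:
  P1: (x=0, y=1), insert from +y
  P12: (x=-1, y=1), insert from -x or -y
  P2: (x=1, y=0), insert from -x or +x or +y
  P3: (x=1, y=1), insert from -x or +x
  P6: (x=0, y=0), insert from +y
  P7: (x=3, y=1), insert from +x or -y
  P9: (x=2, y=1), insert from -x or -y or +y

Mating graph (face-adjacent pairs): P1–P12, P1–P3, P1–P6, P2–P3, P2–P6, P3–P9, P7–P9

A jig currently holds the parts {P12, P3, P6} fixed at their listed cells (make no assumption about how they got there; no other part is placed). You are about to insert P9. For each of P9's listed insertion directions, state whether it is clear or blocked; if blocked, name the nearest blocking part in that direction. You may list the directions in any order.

+y: clear; -x: blocked by P3; -y: clear

-x: nearest on ray is P3@(1, 1) ⇒ blocked
-y: ray from P9(2, 1) has no placed part ⇒ clear
+y: ray from P9(2, 1) has no placed part ⇒ clear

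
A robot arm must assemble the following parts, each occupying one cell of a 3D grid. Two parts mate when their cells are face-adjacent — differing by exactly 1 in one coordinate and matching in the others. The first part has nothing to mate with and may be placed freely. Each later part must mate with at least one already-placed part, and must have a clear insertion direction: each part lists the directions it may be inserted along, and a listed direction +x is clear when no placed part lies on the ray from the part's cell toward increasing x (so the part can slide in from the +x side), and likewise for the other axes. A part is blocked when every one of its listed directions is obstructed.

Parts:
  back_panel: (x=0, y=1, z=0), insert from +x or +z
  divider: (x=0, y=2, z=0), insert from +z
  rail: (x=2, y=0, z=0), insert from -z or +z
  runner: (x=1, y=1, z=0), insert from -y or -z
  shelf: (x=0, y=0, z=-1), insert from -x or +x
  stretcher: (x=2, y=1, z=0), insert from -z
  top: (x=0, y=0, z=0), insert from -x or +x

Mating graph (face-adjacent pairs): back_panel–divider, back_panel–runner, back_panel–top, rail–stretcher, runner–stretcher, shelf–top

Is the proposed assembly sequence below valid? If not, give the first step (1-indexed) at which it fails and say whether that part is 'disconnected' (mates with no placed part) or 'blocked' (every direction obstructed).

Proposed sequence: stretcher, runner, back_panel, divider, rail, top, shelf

1. stretcher@(2, 1, 0) [-z clear] — {stretcher}
2. runner@(1, 1, 0) [-y clear] — {runner, stretcher}
3. back_panel@(0, 1, 0) [+z clear] — {back_panel, runner, stretcher}
4. divider@(0, 2, 0) [+z clear] — {back_panel, divider, runner, stretcher}
5. rail@(2, 0, 0) [-z clear] — {back_panel, divider, rail, runner, stretcher}
6. top@(0, 0, 0) [-x clear] — {back_panel, divider, rail, runner, stretcher, top}
7. shelf@(0, 0, -1) [-x clear] — {back_panel, divider, rail, runner, shelf, stretcher, top}

Valid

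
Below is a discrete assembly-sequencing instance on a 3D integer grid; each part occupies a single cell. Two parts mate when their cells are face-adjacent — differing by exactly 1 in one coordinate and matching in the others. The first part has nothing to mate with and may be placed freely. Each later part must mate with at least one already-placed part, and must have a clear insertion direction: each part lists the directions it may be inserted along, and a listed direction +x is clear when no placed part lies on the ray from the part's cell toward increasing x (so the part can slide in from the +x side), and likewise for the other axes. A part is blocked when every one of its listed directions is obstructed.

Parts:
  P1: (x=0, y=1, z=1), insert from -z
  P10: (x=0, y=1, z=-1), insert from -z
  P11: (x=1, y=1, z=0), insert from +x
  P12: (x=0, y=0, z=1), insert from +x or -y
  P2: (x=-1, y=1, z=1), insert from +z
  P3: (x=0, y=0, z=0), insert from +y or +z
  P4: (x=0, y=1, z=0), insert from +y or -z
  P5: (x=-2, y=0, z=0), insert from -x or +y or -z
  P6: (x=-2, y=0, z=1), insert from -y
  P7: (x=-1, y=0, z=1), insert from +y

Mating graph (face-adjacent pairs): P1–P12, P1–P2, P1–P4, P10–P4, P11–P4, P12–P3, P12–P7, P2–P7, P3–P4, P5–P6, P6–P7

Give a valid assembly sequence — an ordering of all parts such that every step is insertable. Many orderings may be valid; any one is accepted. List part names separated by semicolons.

P5; P6; P7; P12; P1; P3; P4; P10; P2; P11

1. P5@(-2, 0, 0) [-x clear] — {P5}
2. P6@(-2, 0, 1) [-y clear] — {P5, P6}
3. P7@(-1, 0, 1) [+y clear] — {P5, P6, P7}
4. P12@(0, 0, 1) [+x clear] — {P12, P5, P6, P7}
5. P1@(0, 1, 1) [-z clear] — {P1, P12, P5, P6, P7}
6. P3@(0, 0, 0) [+y clear] — {P1, P12, P3, P5, P6, P7}
7. P4@(0, 1, 0) [+y clear] — {P1, P12, P3, P4, P5, P6, P7}
8. P10@(0, 1, -1) [-z clear] — {P1, P10, P12, P3, P4, P5, P6, P7}
9. P2@(-1, 1, 1) [+z clear] — {P1, P10, P12, P2, P3, P4, P5, P6, P7}
10. P11@(1, 1, 0) [+x clear] — {P1, P10, P11, P12, P2, P3, P4, P5, P6, P7}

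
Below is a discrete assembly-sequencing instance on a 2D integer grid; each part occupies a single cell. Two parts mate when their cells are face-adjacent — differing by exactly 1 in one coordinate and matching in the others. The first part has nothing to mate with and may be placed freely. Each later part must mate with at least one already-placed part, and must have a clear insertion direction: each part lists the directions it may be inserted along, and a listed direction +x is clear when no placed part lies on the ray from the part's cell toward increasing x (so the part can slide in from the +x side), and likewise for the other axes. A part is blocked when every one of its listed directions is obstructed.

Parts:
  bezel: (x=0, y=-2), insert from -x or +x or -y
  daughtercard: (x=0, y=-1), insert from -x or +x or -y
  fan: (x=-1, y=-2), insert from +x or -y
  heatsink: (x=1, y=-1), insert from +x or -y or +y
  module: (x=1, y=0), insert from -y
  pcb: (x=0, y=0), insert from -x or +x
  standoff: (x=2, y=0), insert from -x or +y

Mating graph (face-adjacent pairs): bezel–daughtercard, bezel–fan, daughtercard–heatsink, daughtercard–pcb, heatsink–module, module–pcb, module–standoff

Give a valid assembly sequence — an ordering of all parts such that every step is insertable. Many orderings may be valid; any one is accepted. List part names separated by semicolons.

daughtercard; bezel; pcb; module; standoff; heatsink; fan

1. daughtercard@(0, -1) [-x clear] — {daughtercard}
2. bezel@(0, -2) [-x clear] — {bezel, daughtercard}
3. pcb@(0, 0) [-x clear] — {bezel, daughtercard, pcb}
4. module@(1, 0) [-y clear] — {bezel, daughtercard, module, pcb}
5. standoff@(2, 0) [+y clear] — {bezel, daughtercard, module, pcb, standoff}
6. heatsink@(1, -1) [+x clear] — {bezel, daughtercard, heatsink, module, pcb, standoff}
7. fan@(-1, -2) [-y clear] — {bezel, daughtercard, fan, heatsink, module, pcb, standoff}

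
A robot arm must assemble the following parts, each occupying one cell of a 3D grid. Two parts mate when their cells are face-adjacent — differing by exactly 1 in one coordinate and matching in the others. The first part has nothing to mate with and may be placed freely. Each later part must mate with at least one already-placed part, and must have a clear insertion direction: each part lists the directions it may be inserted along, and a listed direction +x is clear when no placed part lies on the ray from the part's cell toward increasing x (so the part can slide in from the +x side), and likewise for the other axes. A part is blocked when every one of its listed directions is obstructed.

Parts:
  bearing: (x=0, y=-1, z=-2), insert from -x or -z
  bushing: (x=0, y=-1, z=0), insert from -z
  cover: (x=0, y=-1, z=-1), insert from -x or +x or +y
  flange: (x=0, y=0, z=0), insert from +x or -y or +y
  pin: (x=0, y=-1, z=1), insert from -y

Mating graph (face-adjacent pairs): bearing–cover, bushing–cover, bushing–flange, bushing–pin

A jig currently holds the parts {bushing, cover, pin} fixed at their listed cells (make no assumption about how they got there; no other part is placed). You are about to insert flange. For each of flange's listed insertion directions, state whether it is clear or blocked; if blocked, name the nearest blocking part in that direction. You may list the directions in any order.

+x: clear; +y: clear; -y: blocked by bushing

+x: ray from flange(0, 0, 0) has no placed part ⇒ clear
-y: nearest on ray is bushing@(0, -1, 0) ⇒ blocked
+y: ray from flange(0, 0, 0) has no placed part ⇒ clear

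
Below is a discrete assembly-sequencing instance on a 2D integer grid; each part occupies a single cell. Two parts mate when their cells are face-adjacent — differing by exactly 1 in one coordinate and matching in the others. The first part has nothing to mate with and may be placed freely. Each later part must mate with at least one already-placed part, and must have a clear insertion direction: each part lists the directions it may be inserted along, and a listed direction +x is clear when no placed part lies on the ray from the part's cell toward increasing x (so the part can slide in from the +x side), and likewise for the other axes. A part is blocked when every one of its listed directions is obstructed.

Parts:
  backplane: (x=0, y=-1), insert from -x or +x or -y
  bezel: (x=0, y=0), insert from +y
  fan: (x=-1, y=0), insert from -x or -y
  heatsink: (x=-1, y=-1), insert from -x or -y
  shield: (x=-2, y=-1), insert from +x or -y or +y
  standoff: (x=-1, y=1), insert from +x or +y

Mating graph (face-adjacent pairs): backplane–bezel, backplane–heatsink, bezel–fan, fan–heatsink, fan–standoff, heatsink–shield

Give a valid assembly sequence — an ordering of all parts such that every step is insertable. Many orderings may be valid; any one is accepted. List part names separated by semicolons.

heatsink; shield; fan; bezel; standoff; backplane

1. heatsink@(-1, -1) [-x clear] — {heatsink}
2. shield@(-2, -1) [-y clear] — {heatsink, shield}
3. fan@(-1, 0) [-x clear] — {fan, heatsink, shield}
4. bezel@(0, 0) [+y clear] — {bezel, fan, heatsink, shield}
5. standoff@(-1, 1) [+x clear] — {bezel, fan, heatsink, shield, standoff}
6. backplane@(0, -1) [+x clear] — {backplane, bezel, fan, heatsink, shield, standoff}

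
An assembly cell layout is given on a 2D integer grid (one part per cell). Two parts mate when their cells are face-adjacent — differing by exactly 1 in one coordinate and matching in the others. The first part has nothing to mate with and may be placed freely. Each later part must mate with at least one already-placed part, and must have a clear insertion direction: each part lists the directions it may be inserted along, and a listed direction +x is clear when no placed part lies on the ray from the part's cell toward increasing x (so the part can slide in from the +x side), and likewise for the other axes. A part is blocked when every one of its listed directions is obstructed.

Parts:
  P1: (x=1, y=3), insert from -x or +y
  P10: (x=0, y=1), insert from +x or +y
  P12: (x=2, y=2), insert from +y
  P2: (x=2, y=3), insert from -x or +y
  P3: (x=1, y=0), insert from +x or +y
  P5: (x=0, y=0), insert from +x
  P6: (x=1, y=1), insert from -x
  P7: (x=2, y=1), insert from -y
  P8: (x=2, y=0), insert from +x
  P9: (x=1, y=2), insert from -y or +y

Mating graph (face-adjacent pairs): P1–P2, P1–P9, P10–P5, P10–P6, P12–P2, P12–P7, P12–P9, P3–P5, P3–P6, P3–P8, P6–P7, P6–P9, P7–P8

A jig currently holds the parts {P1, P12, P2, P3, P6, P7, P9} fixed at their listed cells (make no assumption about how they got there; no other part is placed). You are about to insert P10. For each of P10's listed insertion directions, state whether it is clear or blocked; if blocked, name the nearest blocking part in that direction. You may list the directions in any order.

+x: blocked by P6; +y: clear

+x: nearest on ray is P6@(1, 1) ⇒ blocked
+y: ray from P10(0, 1) has no placed part ⇒ clear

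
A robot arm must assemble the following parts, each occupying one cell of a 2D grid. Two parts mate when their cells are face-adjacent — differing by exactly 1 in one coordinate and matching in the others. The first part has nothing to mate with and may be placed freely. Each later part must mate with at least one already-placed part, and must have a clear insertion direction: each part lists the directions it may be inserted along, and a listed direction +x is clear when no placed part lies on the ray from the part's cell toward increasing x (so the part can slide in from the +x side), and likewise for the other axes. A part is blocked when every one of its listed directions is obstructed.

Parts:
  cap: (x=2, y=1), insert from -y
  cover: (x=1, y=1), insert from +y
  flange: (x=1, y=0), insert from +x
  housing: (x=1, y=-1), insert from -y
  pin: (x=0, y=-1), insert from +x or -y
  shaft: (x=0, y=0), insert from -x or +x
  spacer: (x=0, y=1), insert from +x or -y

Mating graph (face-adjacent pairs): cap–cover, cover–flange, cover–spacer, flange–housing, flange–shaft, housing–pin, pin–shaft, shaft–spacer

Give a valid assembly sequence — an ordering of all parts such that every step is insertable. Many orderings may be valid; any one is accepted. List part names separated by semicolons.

1. housing@(1, -1) [-y clear] — {housing}
2. flange@(1, 0) [+x clear] — {flange, housing}
3. cover@(1, 1) [+y clear] — {cover, flange, housing}
4. spacer@(0, 1) [-y clear] — {cover, flange, housing, spacer}
5. pin@(0, -1) [-y clear] — {cover, flange, housing, pin, spacer}
6. shaft@(0, 0) [-x clear] — {cover, flange, housing, pin, shaft, spacer}
7. cap@(2, 1) [-y clear] — {cap, cover, flange, housing, pin, shaft, spacer}

housing; flange; cover; spacer; pin; shaft; cap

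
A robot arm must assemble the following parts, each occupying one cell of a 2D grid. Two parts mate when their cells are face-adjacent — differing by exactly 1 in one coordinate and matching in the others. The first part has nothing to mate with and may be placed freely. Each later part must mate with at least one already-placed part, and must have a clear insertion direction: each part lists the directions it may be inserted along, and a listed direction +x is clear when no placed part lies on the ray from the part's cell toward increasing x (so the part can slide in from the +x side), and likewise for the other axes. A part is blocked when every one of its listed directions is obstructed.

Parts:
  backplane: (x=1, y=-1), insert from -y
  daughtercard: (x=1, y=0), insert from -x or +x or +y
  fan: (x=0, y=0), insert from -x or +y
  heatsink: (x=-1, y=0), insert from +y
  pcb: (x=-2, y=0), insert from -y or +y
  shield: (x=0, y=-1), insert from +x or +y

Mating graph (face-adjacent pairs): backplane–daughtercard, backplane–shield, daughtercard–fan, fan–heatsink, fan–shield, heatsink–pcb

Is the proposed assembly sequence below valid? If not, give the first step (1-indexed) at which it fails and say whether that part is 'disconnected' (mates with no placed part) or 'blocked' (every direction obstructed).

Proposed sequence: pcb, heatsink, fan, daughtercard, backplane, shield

Invalid at step 6 (blocked)

1. pcb@(-2, 0) [-y clear] — {pcb}
2. heatsink@(-1, 0) [+y clear] — {heatsink, pcb}
3. fan@(0, 0) [+y clear] — {fan, heatsink, pcb}
4. daughtercard@(1, 0) [+x clear] — {daughtercard, fan, heatsink, pcb}
5. backplane@(1, -1) [-y clear] — {backplane, daughtercard, fan, heatsink, pcb}
6. shield@(0, -1) — +x/+y all obstructed ⇒ blocked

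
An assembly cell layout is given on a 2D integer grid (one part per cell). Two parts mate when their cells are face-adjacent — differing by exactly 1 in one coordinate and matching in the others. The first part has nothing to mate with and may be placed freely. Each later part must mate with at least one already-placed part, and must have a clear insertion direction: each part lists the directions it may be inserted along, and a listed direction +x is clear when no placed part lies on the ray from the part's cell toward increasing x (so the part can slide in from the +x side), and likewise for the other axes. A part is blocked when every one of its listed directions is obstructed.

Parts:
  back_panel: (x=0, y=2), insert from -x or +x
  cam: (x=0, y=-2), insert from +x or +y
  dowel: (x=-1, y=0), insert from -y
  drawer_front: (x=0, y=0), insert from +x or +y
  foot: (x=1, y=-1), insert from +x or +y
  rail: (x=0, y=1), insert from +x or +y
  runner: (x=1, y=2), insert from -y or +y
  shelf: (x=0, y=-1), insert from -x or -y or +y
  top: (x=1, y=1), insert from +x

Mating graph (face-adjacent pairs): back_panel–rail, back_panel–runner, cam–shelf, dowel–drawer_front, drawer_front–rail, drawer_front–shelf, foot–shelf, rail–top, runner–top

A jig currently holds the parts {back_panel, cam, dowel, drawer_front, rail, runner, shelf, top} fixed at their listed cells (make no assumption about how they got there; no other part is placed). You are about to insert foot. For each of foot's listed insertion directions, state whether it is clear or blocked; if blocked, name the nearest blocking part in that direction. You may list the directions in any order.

+x: ray from foot(1, -1) has no placed part ⇒ clear
+y: nearest on ray is top@(1, 1) ⇒ blocked

+x: clear; +y: blocked by top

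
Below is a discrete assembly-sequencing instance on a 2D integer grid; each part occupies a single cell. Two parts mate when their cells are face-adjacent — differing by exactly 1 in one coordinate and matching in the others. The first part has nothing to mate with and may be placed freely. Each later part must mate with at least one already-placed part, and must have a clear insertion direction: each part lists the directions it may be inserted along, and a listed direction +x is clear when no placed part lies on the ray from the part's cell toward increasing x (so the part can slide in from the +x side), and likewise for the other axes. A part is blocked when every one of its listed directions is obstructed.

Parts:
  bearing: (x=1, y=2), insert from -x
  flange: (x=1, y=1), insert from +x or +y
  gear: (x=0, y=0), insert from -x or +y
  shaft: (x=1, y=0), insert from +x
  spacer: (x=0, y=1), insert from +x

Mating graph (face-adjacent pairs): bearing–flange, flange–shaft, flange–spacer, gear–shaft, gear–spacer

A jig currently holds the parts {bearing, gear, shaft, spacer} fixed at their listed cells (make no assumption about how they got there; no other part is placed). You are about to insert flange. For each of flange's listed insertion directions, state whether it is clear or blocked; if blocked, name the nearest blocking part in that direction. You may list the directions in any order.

+x: clear; +y: blocked by bearing

+x: ray from flange(1, 1) has no placed part ⇒ clear
+y: nearest on ray is bearing@(1, 2) ⇒ blocked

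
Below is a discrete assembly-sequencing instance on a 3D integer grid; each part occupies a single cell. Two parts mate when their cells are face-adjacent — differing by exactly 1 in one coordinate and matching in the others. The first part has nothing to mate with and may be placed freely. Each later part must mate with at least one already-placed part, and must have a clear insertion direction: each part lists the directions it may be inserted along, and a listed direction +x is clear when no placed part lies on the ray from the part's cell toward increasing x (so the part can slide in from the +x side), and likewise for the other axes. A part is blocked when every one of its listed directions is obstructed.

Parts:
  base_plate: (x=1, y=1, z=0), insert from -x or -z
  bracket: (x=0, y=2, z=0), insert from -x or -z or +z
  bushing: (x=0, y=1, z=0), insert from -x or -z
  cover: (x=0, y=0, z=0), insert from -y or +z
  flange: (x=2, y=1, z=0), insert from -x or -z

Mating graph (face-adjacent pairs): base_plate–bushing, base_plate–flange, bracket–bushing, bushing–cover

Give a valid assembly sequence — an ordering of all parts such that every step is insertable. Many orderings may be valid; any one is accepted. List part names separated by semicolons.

flange; base_plate; bushing; bracket; cover

1. flange@(2, 1, 0) [-x clear] — {flange}
2. base_plate@(1, 1, 0) [-x clear] — {base_plate, flange}
3. bushing@(0, 1, 0) [-x clear] — {base_plate, bushing, flange}
4. bracket@(0, 2, 0) [-x clear] — {base_plate, bracket, bushing, flange}
5. cover@(0, 0, 0) [-y clear] — {base_plate, bracket, bushing, cover, flange}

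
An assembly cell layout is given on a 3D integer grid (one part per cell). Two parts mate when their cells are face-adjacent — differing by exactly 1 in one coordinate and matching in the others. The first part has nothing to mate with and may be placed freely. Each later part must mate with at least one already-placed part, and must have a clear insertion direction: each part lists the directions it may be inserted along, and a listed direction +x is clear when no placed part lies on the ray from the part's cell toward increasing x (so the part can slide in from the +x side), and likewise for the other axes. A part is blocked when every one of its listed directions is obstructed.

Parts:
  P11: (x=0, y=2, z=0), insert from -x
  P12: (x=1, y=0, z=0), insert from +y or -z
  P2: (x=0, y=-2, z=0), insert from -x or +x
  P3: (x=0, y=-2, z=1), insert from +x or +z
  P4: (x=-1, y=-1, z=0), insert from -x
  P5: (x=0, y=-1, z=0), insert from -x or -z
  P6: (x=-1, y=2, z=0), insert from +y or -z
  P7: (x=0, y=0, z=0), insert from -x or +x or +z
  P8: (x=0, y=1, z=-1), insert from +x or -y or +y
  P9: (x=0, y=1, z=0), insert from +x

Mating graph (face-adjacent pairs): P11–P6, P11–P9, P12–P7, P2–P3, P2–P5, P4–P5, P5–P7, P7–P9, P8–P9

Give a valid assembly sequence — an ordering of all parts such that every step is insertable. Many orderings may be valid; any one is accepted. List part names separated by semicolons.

P11; P9; P7; P5; P2; P8; P12; P6; P4; P3

1. P11@(0, 2, 0) [-x clear] — {P11}
2. P9@(0, 1, 0) [+x clear] — {P11, P9}
3. P7@(0, 0, 0) [-x clear] — {P11, P7, P9}
4. P5@(0, -1, 0) [-x clear] — {P11, P5, P7, P9}
5. P2@(0, -2, 0) [-x clear] — {P11, P2, P5, P7, P9}
6. P8@(0, 1, -1) [+x clear] — {P11, P2, P5, P7, P8, P9}
7. P12@(1, 0, 0) [+y clear] — {P11, P12, P2, P5, P7, P8, P9}
8. P6@(-1, 2, 0) [+y clear] — {P11, P12, P2, P5, P6, P7, P8, P9}
9. P4@(-1, -1, 0) [-x clear] — {P11, P12, P2, P4, P5, P6, P7, P8, P9}
10. P3@(0, -2, 1) [+x clear] — {P11, P12, P2, P3, P4, P5, P6, P7, P8, P9}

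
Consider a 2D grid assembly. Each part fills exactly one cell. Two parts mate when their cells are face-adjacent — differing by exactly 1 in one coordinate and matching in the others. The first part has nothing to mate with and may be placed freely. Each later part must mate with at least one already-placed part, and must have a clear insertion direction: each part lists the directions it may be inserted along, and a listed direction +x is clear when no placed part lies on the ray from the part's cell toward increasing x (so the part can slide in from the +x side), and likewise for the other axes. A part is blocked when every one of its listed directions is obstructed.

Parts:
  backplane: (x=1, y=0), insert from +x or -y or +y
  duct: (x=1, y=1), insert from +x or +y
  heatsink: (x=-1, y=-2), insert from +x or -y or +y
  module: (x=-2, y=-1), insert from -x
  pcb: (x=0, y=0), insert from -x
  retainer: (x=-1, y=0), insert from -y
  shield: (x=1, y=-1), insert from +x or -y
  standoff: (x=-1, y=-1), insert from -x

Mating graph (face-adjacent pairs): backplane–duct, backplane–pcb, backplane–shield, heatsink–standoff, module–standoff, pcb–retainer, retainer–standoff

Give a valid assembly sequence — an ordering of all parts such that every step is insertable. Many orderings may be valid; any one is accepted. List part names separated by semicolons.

pcb; backplane; retainer; standoff; heatsink; module; shield; duct

1. pcb@(0, 0) [-x clear] — {pcb}
2. backplane@(1, 0) [+x clear] — {backplane, pcb}
3. retainer@(-1, 0) [-y clear] — {backplane, pcb, retainer}
4. standoff@(-1, -1) [-x clear] — {backplane, pcb, retainer, standoff}
5. heatsink@(-1, -2) [+x clear] — {backplane, heatsink, pcb, retainer, standoff}
6. module@(-2, -1) [-x clear] — {backplane, heatsink, module, pcb, retainer, standoff}
7. shield@(1, -1) [+x clear] — {backplane, heatsink, module, pcb, retainer, shield, standoff}
8. duct@(1, 1) [+x clear] — {backplane, duct, heatsink, module, pcb, retainer, shield, standoff}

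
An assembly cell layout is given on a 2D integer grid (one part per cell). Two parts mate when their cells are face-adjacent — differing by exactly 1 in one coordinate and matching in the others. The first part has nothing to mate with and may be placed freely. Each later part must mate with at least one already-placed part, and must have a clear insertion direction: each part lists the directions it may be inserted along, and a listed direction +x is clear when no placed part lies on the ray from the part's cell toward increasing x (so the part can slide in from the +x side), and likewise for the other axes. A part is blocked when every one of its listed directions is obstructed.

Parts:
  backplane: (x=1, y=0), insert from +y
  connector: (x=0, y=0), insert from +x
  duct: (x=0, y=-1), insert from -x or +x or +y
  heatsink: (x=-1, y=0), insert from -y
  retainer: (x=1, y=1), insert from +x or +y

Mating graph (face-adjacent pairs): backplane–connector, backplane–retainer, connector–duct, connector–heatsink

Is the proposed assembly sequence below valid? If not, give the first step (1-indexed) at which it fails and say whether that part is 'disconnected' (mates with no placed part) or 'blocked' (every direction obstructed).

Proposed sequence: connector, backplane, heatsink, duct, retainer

1. connector@(0, 0) [+x clear] — {connector}
2. backplane@(1, 0) [+y clear] — {backplane, connector}
3. heatsink@(-1, 0) [-y clear] — {backplane, connector, heatsink}
4. duct@(0, -1) [-x clear] — {backplane, connector, duct, heatsink}
5. retainer@(1, 1) [+x clear] — {backplane, connector, duct, heatsink, retainer}

Valid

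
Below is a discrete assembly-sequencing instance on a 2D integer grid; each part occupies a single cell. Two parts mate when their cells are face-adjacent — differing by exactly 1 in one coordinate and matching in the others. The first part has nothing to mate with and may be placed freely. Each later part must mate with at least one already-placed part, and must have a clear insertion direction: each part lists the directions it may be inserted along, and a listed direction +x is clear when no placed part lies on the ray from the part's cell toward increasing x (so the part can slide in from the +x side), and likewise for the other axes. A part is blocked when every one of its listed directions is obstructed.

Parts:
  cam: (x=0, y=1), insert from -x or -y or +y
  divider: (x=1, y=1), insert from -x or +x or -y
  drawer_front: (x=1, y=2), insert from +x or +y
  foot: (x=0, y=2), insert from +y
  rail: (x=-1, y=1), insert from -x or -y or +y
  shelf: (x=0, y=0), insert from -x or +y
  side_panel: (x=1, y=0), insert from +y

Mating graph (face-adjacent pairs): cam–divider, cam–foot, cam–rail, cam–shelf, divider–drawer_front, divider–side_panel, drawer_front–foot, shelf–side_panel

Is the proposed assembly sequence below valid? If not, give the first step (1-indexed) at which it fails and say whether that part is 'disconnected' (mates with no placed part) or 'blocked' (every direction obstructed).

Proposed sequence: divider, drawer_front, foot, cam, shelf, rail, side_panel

Invalid at step 7 (blocked)

1. divider@(1, 1) [-x clear] — {divider}
2. drawer_front@(1, 2) [+x clear] — {divider, drawer_front}
3. foot@(0, 2) [+y clear] — {divider, drawer_front, foot}
4. cam@(0, 1) [-x clear] — {cam, divider, drawer_front, foot}
5. shelf@(0, 0) [-x clear] — {cam, divider, drawer_front, foot, shelf}
6. rail@(-1, 1) [-x clear] — {cam, divider, drawer_front, foot, rail, shelf}
7. side_panel@(1, 0) — +y all obstructed ⇒ blocked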